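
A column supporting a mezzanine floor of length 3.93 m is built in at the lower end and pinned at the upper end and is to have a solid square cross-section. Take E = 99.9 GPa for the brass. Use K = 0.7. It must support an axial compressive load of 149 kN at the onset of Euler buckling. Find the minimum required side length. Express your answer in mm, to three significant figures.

L_e = K·L = 0.7 × 3.93 = 2.751 m
Required I = P_cr·L_e²/(π²E) = 1.490×10^5 × 2.751² / (π² × 9.99×10^10) = 1.144×10^-6 m⁴
I_req = 1.144×10^6 mm⁴
Solid square: I = a⁴/12  ⇒  a = (12I)^(1/4) = (12×1.144×10^6)^(1/4) = 60.9 mm

a ≈ 60.9 mm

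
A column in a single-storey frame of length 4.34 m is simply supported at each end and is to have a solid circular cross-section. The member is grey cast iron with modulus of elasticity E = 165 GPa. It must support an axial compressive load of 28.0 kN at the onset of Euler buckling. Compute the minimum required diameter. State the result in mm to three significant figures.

d ≈ 50.7 mm

L_e = K·L = 1 × 4.34 = 4.340 m
Required I = P_cr·L_e²/(π²E) = 2.800×10^4 × 4.340² / (π² × 1.65×10^11) = 3.239×10^-7 m⁴
I_req = 3.239×10^5 mm⁴
Solid circle: I = πd⁴/64  ⇒  d = (64I/π)^(1/4) = (64×3.239×10^5/π)^(1/4) = 50.7 mm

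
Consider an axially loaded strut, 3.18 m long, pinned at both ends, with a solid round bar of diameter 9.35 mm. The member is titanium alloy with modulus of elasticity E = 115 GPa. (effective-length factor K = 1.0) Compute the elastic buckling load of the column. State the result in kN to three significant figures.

I = πd⁴/64 = π×9.35⁴/64 = 375.2 mm⁴
I = 375.2 mm⁴ = 3.752×10^-10 m⁴
Effective length L_e = K·L = 1 × 3.18 = 3.180 m
P_cr = π²EI / L_e² = π² × 115×10⁹ × 3.752×10^-10 / 3.180² = 42.11 N

P_cr ≈ 0.0421 kN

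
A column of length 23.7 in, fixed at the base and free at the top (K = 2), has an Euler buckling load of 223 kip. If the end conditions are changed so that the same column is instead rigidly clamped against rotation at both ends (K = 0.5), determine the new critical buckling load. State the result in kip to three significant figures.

P_cr ≈ 3570 kip

P_cr ∝ 1/K², so P_cr,new = P_cr,old × (K_old/K_new)² = 223 × (2/0.5)²
= 223 × 16.00 = 3570 kip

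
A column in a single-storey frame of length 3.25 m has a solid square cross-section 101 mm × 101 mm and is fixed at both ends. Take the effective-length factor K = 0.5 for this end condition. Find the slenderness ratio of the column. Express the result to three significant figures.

For a square r = a/√12 = 101/√12 = 29.16 mm
L_e = K·L = 0.5 × 3.25 m = 1.625 m = 1625.0 mm
λ = L_e / r_min = 1625.0 / 29.16 = 55.7

λ ≈ 55.7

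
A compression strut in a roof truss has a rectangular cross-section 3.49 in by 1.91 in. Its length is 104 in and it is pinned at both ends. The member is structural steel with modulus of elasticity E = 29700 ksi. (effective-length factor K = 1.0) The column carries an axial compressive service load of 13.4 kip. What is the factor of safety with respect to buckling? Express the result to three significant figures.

n ≈ 4.10

Buckling occurs about the weak axis: I_min = h·b³/12 with b = 1.91 in (the shorter side).
I_min = 3.49×1.91³/12 = 2.026 in⁴
Effective length L_e = K·L = 1 × 104 = 104.0 in
P_cr = π²EI / L_e² = π² × 29700×10³ × 2.026 / 104.0² = 5.492×10^4 lb
Factor of safety n = P_cr / P = 54.920 / 13.4 = 4.10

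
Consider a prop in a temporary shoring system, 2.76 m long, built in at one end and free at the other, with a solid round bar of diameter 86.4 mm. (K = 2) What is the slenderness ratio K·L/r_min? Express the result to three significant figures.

λ ≈ 256

I = πd⁴/64 = π×86.4⁴/64 = 2.735×10^6 mm⁴
A = 5.863×10^3 mm²;  r_min = √(I/A) = √(2.735×10^6/5.863×10^3) = 21.60 mm
L_e = K·L = 2 × 2.76 m = 5.520 m = 5520.0 mm
λ = L_e / r_min = 5520.0 / 21.60 = 256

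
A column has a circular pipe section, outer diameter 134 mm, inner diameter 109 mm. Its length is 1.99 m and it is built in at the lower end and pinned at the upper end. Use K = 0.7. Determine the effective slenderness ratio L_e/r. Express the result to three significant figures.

d_o = 134 mm, d_i = 109 mm
I = π(d_o⁴ − d_i⁴)/64 = π(134⁴ − 109.0⁴)/64 = 8.898×10^6 mm⁴
A = 4.771×10^3 mm²;  r_min = √(I/A) = √(8.898×10^6/4.771×10^3) = 43.18 mm
L_e = K·L = 0.7 × 1.99 m = 1.393 m = 1393.0 mm
λ = L_e / r_min = 1393.0 / 43.18 = 32.3

λ ≈ 32.3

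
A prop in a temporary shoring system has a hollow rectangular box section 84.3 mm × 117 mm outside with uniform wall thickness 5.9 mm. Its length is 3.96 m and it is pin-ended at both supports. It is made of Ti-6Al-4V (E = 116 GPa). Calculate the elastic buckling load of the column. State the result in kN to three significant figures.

Inner dimensions: h_i = 117 − 2×5.9 = 105.2 mm, b_i = 84.3 − 2×5.9 = 72.50 mm
Weak-axis I_min = (h_o·b_o³ − h_i·b_i³)/12 with b_o = 84.3, b_i = 72.50 mm (shorter outer/inner sides).
I_min = (117×84.3³ − 105.2×72.50³)/12 = 2.500×10^6 mm⁴
I = 2.500×10^6 mm⁴ = 2.500×10^-6 m⁴
Effective length L_e = K·L = 1 × 3.96 = 3.960 m
P_cr = π²EI / L_e² = π² × 116×10⁹ × 2.500×10^-6 / 3.960² = 1.825×10^5 N

P_cr ≈ 183 kN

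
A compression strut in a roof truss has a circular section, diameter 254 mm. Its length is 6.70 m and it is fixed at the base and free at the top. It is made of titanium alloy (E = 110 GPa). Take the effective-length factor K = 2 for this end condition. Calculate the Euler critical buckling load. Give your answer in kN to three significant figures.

P_cr ≈ 1240 kN

I = πd⁴/64 = π×254⁴/64 = 2.043×10^8 mm⁴
I = 2.043×10^8 mm⁴ = 2.043×10^-4 m⁴
Effective length L_e = K·L = 2 × 6.70 = 13.40 m
P_cr = π²EI / L_e² = π² × 110×10⁹ × 2.043×10^-4 / 13.40² = 1.235×10^6 N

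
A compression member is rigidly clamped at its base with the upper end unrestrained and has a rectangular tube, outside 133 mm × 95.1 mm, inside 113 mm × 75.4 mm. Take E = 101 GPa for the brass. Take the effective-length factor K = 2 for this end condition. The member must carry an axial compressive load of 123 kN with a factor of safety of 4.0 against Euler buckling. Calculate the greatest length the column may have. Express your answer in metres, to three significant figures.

L_max ≈ 1.67 m

Weak-axis I_min = (h_o·b_o³ − h_i·b_i³)/12 with b_o = 95.1, b_i = 75.40 mm (shorter outer/inner sides).
I_min = (133×95.1³ − 113.0×75.40³)/12 = 5.496×10^6 mm⁴
I = 5.496×10^-6 m⁴
Required critical load P_cr = n·P = 4.0 × 123 = 492.0 kN = 4.920×10^5 N
From P_cr = π²EI/(K·L)²:  L = (1/K)·√(π²EI/P_cr) = (1/2)·√(π²×1.01×10^11×5.496×10^-6/4.920×10^5)
L = 1.67 m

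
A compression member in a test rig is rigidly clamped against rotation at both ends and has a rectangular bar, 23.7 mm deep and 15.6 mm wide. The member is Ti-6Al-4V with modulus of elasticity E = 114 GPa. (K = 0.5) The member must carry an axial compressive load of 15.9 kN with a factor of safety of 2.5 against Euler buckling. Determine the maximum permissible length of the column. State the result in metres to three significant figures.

Buckling occurs about the weak axis: I_min = h·b³/12 with b = 15.6 mm (the shorter side).
I_min = 23.7×15.6³/12 = 7.498×10^3 mm⁴
I = 7.498×10^-9 m⁴
Required critical load P_cr = n·P = 2.5 × 15.9 = 39.75 kN = 3.975×10^4 N
From P_cr = π²EI/(K·L)²:  L = (1/K)·√(π²EI/P_cr) = (1/0.5)·√(π²×1.14×10^11×7.498×10^-9/3.975×10^4)
L = 0.921 m

L_max ≈ 0.921 m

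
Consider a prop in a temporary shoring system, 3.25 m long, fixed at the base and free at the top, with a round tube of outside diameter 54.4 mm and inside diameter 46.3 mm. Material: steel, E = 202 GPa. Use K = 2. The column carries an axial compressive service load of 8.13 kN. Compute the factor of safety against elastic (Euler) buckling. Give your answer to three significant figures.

d_o = 54.4 mm, d_i = 46.3 mm
I = π(d_o⁴ − d_i⁴)/64 = π(54.4⁴ − 46.30⁴)/64 = 2.043×10^5 mm⁴
I = 2.043×10^5 mm⁴ = 2.043×10^-7 m⁴
Effective length L_e = K·L = 2 × 3.25 = 6.500 m
P_cr = π²EI / L_e² = π² × 202×10⁹ × 2.043×10^-7 / 6.500² = 9.641×10^3 N
Factor of safety n = P_cr / P = 9.6414 / 8.13 = 1.19

n ≈ 1.19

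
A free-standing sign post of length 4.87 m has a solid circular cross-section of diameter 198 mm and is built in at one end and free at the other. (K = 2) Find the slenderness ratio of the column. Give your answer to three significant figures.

λ ≈ 197

For a solid circle r = d/4 = 198/4 = 49.50 mm
L_e = K·L = 2 × 4.87 m = 9.740 m = 9740.0 mm
λ = L_e / r_min = 9740.0 / 49.50 = 197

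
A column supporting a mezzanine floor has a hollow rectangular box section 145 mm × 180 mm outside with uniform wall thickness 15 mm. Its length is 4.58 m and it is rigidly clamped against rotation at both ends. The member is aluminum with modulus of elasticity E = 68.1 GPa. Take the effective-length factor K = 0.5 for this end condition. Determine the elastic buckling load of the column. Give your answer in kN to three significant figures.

Inner dimensions: h_i = 180 − 2×15 = 150.0 mm, b_i = 145 − 2×15 = 115.0 mm
Weak-axis I_min = (h_o·b_o³ − h_i·b_i³)/12 with b_o = 145, b_i = 115.0 mm (shorter outer/inner sides).
I_min = (180×145³ − 150.0×115.0³)/12 = 2.672×10^7 mm⁴
I = 2.672×10^7 mm⁴ = 2.672×10^-5 m⁴
Effective length L_e = K·L = 0.5 × 4.58 = 2.290 m
P_cr = π²EI / L_e² = π² × 68.1×10⁹ × 2.672×10^-5 / 2.290² = 3.424×10^6 N

P_cr ≈ 3420 kN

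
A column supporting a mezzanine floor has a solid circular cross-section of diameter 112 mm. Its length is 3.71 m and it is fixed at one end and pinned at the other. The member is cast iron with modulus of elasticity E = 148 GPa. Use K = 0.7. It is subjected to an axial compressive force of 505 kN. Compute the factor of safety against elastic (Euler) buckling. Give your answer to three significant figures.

I = πd⁴/64 = π×112⁴/64 = 7.724×10^6 mm⁴
I = 7.724×10^6 mm⁴ = 7.724×10^-6 m⁴
Effective length L_e = K·L = 0.7 × 3.71 = 2.597 m
P_cr = π²EI / L_e² = π² × 148×10⁹ × 7.724×10^-6 / 2.597² = 1.673×10^6 N
Factor of safety n = P_cr / P = 1672.9 / 505 = 3.31

n ≈ 3.31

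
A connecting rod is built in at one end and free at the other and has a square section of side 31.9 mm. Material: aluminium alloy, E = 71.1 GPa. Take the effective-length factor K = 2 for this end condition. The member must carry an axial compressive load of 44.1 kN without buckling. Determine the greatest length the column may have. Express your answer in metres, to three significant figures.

L_max ≈ 0.586 m

I = a⁴/12 = 31.9⁴/12 = 8.629×10^4 mm⁴
I = 8.629×10^-8 m⁴
At the buckling limit P_cr = P = 4.410×10^4 N
From P_cr = π²EI/(K·L)²:  L = (1/K)·√(π²EI/P_cr) = (1/2)·√(π²×7.11×10^10×8.629×10^-8/4.410×10^4)
L = 0.586 m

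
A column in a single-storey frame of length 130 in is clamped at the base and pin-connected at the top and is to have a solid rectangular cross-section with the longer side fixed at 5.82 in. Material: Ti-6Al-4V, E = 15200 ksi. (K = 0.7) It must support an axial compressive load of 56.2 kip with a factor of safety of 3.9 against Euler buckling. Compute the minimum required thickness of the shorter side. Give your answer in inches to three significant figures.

Required P_cr = n·P = 3.9 × 56.2 = 219.2 kip
L_e = K·L = 0.7 × 130 = 91.00 in
Required I = P_cr·L_e²/(π²E) = 2.192×10^5 × 91.00² / (π² × 1.52×10^7) = 12.10 in⁴
Rectangle, weak axis: I_min = h·b³/12 with h = 5.82 in fixed  ⇒  b = (12I/h)^(1/3) = 2.92 in

b ≈ 2.92 in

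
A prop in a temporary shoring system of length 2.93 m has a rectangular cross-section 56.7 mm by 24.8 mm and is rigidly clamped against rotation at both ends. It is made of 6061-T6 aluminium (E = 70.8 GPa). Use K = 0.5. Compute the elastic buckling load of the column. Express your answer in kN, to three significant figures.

P_cr ≈ 23.5 kN

Buckling occurs about the weak axis: I_min = h·b³/12 with b = 24.8 mm (the shorter side).
I_min = 56.7×24.8³/12 = 7.207×10^4 mm⁴
I = 7.207×10^4 mm⁴ = 7.207×10^-8 m⁴
Effective length L_e = K·L = 0.5 × 2.93 = 1.465 m
P_cr = π²EI / L_e² = π² × 70.8×10⁹ × 7.207×10^-8 / 1.465² = 2.346×10^4 N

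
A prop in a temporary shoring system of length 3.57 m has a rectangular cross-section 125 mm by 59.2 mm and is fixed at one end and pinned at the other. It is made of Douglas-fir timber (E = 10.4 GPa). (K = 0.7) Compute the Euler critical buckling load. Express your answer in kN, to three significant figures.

Buckling occurs about the weak axis: I_min = h·b³/12 with b = 59.2 mm (the shorter side).
I_min = 125×59.2³/12 = 2.161×10^6 mm⁴
I = 2.161×10^6 mm⁴ = 2.161×10^-6 m⁴
Effective length L_e = K·L = 0.7 × 3.57 = 2.499 m
P_cr = π²EI / L_e² = π² × 10.4×10⁹ × 2.161×10^-6 / 2.499² = 3.552×10^4 N

P_cr ≈ 35.5 kN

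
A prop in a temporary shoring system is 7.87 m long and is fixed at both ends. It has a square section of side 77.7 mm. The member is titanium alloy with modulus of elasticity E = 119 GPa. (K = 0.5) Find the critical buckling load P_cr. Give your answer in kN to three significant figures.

I = a⁴/12 = 77.7⁴/12 = 3.037×10^6 mm⁴
I = 3.037×10^6 mm⁴ = 3.037×10^-6 m⁴
Effective length L_e = K·L = 0.5 × 7.87 = 3.935 m
P_cr = π²EI / L_e² = π² × 119×10⁹ × 3.037×10^-6 / 3.935² = 2.304×10^5 N

P_cr ≈ 230 kN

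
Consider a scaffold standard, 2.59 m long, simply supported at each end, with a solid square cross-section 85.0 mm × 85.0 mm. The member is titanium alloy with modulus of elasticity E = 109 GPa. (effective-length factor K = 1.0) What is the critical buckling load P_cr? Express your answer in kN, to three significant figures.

P_cr ≈ 698 kN

I = a⁴/12 = 85.0⁴/12 = 4.350×10^6 mm⁴
I = 4.350×10^6 mm⁴ = 4.350×10^-6 m⁴
Effective length L_e = K·L = 1 × 2.59 = 2.590 m
P_cr = π²EI / L_e² = π² × 109×10⁹ × 4.350×10^-6 / 2.590² = 6.976×10^5 N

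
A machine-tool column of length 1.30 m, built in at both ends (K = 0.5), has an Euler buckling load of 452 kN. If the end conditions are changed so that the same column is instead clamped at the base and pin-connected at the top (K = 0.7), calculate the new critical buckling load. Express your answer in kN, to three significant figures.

P_cr ≈ 231 kN

P_cr ∝ 1/K², so P_cr,new = P_cr,old × (K_old/K_new)² = 452 × (0.5/0.7)²
= 452 × 0.5102 = 231 kN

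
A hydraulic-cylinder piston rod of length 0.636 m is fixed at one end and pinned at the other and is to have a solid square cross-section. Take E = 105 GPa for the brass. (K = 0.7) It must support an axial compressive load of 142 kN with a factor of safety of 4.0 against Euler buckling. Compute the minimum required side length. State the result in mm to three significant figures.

Required P_cr = n·P = 4.0 × 142 = 568.0 kN
L_e = K·L = 0.7 × 0.636 = 0.4452 m
Required I = P_cr·L_e²/(π²E) = 5.680×10^5 × 0.4452² / (π² × 1.05×10^11) = 1.086×10^-7 m⁴
I_req = 1.086×10^5 mm⁴
Solid square: I = a⁴/12  ⇒  a = (12I)^(1/4) = (12×1.086×10^5)^(1/4) = 33.8 mm

a ≈ 33.8 mm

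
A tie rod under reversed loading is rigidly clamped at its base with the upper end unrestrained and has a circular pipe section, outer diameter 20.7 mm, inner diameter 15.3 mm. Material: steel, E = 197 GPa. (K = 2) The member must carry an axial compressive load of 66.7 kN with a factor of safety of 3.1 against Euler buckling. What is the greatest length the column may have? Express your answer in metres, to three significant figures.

d_o = 20.7 mm, d_i = 15.3 mm
I = π(d_o⁴ − d_i⁴)/64 = π(20.7⁴ − 15.30⁴)/64 = 6.323×10^3 mm⁴
I = 6.323×10^-9 m⁴
Required critical load P_cr = n·P = 3.1 × 66.7 = 206.8 kN = 2.068×10^5 N
From P_cr = π²EI/(K·L)²:  L = (1/K)·√(π²EI/P_cr) = (1/2)·√(π²×1.97×10^11×6.323×10^-9/2.068×10^5)
L = 0.122 m

L_max ≈ 0.122 m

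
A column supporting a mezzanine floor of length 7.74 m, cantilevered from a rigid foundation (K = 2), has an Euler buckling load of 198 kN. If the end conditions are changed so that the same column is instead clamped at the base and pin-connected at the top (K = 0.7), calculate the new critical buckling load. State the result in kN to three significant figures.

P_cr ∝ 1/K², so P_cr,new = P_cr,old × (K_old/K_new)² = 198 × (2/0.7)²
= 198 × 8.163 = 1620 kN

P_cr ≈ 1620 kN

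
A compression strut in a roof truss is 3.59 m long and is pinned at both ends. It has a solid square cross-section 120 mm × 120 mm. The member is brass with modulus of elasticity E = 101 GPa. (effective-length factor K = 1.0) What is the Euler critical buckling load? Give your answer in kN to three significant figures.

P_cr ≈ 1340 kN

I = a⁴/12 = 120⁴/12 = 1.728×10^7 mm⁴
I = 1.728×10^7 mm⁴ = 1.728×10^-5 m⁴
Effective length L_e = K·L = 1 × 3.59 = 3.590 m
P_cr = π²EI / L_e² = π² × 101×10⁹ × 1.728×10^-5 / 3.590² = 1.337×10^6 N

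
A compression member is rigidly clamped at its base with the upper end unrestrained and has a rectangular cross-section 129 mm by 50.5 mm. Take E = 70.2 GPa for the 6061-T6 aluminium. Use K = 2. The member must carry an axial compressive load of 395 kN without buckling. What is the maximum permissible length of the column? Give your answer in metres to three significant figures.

L_max ≈ 0.779 m

Buckling occurs about the weak axis: I_min = h·b³/12 with b = 50.5 mm (the shorter side).
I_min = 129×50.5³/12 = 1.384×10^6 mm⁴
I = 1.384×10^-6 m⁴
At the buckling limit P_cr = P = 3.950×10^5 N
From P_cr = π²EI/(K·L)²:  L = (1/K)·√(π²EI/P_cr) = (1/2)·√(π²×7.02×10^10×1.384×10^-6/3.950×10^5)
L = 0.779 m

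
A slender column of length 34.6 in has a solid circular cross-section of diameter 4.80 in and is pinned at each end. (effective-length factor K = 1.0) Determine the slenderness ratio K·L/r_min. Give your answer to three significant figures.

For a solid circle r = d/4 = 4.80/4 = 1.200 in
L_e = K·L = 1 × 34.6 = 34.60 in
λ = L_e / r_min = 34.600 / 1.200 = 28.8

λ ≈ 28.8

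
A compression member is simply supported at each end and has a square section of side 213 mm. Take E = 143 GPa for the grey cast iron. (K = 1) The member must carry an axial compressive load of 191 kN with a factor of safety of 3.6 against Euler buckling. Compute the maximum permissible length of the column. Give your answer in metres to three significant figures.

L_max ≈ 18.8 m

I = a⁴/12 = 213⁴/12 = 1.715×10^8 mm⁴
I = 1.715×10^-4 m⁴
Required critical load P_cr = n·P = 3.6 × 191 = 687.6 kN = 6.876×10^5 N
From P_cr = π²EI/(K·L)²:  L = (1/K)·√(π²EI/P_cr) = (1/1)·√(π²×1.43×10^11×1.715×10^-4/6.876×10^5)
L = 18.8 m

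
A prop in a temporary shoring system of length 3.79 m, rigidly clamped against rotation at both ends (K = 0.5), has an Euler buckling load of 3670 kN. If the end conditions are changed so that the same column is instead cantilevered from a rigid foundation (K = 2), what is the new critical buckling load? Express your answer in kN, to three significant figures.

P_cr ≈ 229 kN

P_cr ∝ 1/K², so P_cr,new = P_cr,old × (K_old/K_new)² = 3670 × (0.5/2)²
= 3670 × 0.06250 = 229 kN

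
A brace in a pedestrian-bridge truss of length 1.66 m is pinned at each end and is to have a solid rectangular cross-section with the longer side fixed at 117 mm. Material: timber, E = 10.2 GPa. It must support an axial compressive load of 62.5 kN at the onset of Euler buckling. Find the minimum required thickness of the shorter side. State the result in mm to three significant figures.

L_e = K·L = 1 × 1.66 = 1.660 m
Required I = P_cr·L_e²/(π²E) = 6.250×10^4 × 1.660² / (π² × 1.02×10^10) = 1.711×10^-6 m⁴
I_req = 1.711×10^6 mm⁴
Rectangle, weak axis: I_min = h·b³/12 with h = 117 mm fixed  ⇒  b = (12I/h)^(1/3) = 56.0 mm

b ≈ 56.0 mm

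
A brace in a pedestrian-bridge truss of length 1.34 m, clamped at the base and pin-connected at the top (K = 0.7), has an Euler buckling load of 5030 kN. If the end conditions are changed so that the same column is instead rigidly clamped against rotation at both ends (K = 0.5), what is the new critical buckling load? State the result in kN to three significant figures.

P_cr ∝ 1/K², so P_cr,new = P_cr,old × (K_old/K_new)² = 5030 × (0.7/0.5)²
= 5030 × 1.960 = 9860 kN

P_cr ≈ 9860 kN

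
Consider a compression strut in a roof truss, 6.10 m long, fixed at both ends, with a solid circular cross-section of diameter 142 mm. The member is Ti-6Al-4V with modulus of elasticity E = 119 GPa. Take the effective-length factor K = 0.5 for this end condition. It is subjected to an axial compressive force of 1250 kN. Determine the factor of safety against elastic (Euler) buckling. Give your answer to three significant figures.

n ≈ 2.02

I = πd⁴/64 = π×142⁴/64 = 1.996×10^7 mm⁴
I = 1.996×10^7 mm⁴ = 1.996×10^-5 m⁴
Effective length L_e = K·L = 0.5 × 6.10 = 3.050 m
P_cr = π²EI / L_e² = π² × 119×10⁹ × 1.996×10^-5 / 3.050² = 2.520×10^6 N
Factor of safety n = P_cr / P = 2519.8 / 1250 = 2.02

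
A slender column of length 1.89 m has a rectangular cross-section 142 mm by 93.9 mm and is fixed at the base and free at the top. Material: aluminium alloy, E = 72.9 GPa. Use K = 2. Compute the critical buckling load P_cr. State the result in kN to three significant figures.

Buckling occurs about the weak axis: I_min = h·b³/12 with b = 93.9 mm (the shorter side).
I_min = 142×93.9³/12 = 9.797×10^6 mm⁴
I = 9.797×10^6 mm⁴ = 9.797×10^-6 m⁴
Effective length L_e = K·L = 2 × 1.89 = 3.780 m
P_cr = π²EI / L_e² = π² × 72.9×10⁹ × 9.797×10^-6 / 3.780² = 4.933×10^5 N

P_cr ≈ 493 kN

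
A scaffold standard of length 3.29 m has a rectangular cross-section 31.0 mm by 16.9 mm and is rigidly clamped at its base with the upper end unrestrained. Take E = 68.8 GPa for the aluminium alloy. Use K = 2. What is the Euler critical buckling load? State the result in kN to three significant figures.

Buckling occurs about the weak axis: I_min = h·b³/12 with b = 16.9 mm (the shorter side).
I_min = 31.0×16.9³/12 = 1.247×10^4 mm⁴
I = 1.247×10^4 mm⁴ = 1.247×10^-8 m⁴
Effective length L_e = K·L = 2 × 3.29 = 6.580 m
P_cr = π²EI / L_e² = π² × 68.8×10⁹ × 1.247×10^-8 / 6.580² = 195.6 N

P_cr ≈ 0.196 kN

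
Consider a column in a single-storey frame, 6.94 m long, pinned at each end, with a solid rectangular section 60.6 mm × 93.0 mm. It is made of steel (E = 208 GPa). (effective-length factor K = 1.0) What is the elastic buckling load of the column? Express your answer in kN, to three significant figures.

Buckling occurs about the weak axis: I_min = h·b³/12 with b = 60.6 mm (the shorter side).
I_min = 93.0×60.6³/12 = 1.725×10^6 mm⁴
I = 1.725×10^6 mm⁴ = 1.725×10^-6 m⁴
Effective length L_e = K·L = 1 × 6.94 = 6.940 m
P_cr = π²EI / L_e² = π² × 208×10⁹ × 1.725×10^-6 / 6.940² = 7.351×10^4 N

P_cr ≈ 73.5 kN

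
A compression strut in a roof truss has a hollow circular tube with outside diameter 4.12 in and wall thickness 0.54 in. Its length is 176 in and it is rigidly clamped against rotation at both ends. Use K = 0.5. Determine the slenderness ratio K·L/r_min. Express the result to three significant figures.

λ ≈ 68.7

Inner diameter d_i = 4.12 − 2×0.54 = 3.040 in
I = π(d_o⁴ − d_i⁴)/64 = π(4.12⁴ − 3.040⁴)/64 = 9.951 in⁴
A = 6.073 in²;  r_min = √(I/A) = √(9.951/6.073) = 1.280 in
L_e = K·L = 0.5 × 176 = 88.00 in
λ = L_e / r_min = 88.000 / 1.280 = 68.7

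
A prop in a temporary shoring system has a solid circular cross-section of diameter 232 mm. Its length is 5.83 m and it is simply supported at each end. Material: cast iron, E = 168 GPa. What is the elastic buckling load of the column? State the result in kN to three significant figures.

I = πd⁴/64 = π×232⁴/64 = 1.422×10^8 mm⁴
I = 1.422×10^8 mm⁴ = 1.422×10^-4 m⁴
Effective length L_e = K·L = 1 × 5.83 = 5.830 m
P_cr = π²EI / L_e² = π² × 168×10⁹ × 1.422×10^-4 / 5.830² = 6.937×10^6 N

P_cr ≈ 6940 kN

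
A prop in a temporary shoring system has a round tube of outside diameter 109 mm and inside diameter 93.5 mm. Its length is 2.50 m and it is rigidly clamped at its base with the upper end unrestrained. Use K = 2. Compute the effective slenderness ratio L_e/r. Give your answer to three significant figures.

λ ≈ 139

d_o = 109 mm, d_i = 93.5 mm
I = π(d_o⁴ − d_i⁴)/64 = π(109⁴ − 93.50⁴)/64 = 3.177×10^6 mm⁴
A = 2.465×10^3 mm²;  r_min = √(I/A) = √(3.177×10^6/2.465×10^3) = 35.90 mm
L_e = K·L = 2 × 2.50 m = 5.000 m = 5000.0 mm
λ = L_e / r_min = 5000.0 / 35.90 = 139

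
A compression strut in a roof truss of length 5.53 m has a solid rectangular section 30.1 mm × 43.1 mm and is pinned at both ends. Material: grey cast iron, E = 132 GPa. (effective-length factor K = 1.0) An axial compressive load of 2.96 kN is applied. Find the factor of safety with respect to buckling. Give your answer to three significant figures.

n ≈ 1.41

Buckling occurs about the weak axis: I_min = h·b³/12 with b = 30.1 mm (the shorter side).
I_min = 43.1×30.1³/12 = 9.795×10^4 mm⁴
I = 9.795×10^4 mm⁴ = 9.795×10^-8 m⁴
Effective length L_e = K·L = 1 × 5.53 = 5.530 m
P_cr = π²EI / L_e² = π² × 132×10⁹ × 9.795×10^-8 / 5.530² = 4.173×10^3 N
Factor of safety n = P_cr / P = 4.1727 / 2.96 = 1.41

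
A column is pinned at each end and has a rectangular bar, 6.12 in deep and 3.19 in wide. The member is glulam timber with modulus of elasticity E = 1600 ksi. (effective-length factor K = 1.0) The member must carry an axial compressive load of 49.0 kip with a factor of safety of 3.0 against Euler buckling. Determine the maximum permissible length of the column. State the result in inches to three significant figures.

Buckling occurs about the weak axis: I_min = h·b³/12 with b = 3.19 in (the shorter side).
I_min = 6.12×3.19³/12 = 16.56 in⁴
Required critical load P_cr = n·P = 3.0 × 49.0 = 147.0 kip = 1.470×10^5 lb
From P_cr = π²EI/(K·L)²:  L = (1/K)·√(π²EI/P_cr) = (1/1)·√(π²×1.60×10^6×16.56/1.470×10^5)
L = 42.2 in

L_max ≈ 42.2 in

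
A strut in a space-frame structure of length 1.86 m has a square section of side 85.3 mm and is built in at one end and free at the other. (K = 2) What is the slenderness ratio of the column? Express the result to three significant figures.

λ ≈ 151

For a square r = a/√12 = 85.3/√12 = 24.62 mm
L_e = K·L = 2 × 1.86 m = 3.720 m = 3720.0 mm
λ = L_e / r_min = 3720.0 / 24.62 = 151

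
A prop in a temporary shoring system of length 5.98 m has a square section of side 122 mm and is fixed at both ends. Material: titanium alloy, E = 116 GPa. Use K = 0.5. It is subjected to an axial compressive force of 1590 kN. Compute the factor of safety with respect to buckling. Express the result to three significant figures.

I = a⁴/12 = 122⁴/12 = 1.846×10^7 mm⁴
I = 1.846×10^7 mm⁴ = 1.846×10^-5 m⁴
Effective length L_e = K·L = 0.5 × 5.98 = 2.990 m
P_cr = π²EI / L_e² = π² × 116×10⁹ × 1.846×10^-5 / 2.990² = 2.364×10^6 N
Factor of safety n = P_cr / P = 2364.1 / 1590 = 1.49

n ≈ 1.49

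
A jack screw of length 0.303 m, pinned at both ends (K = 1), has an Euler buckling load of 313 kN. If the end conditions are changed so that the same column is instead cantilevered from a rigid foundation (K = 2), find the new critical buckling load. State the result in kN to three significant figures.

P_cr ≈ 78.2 kN

P_cr ∝ 1/K², so P_cr,new = P_cr,old × (K_old/K_new)² = 313 × (1/2)²
= 313 × 0.2500 = 78.2 kN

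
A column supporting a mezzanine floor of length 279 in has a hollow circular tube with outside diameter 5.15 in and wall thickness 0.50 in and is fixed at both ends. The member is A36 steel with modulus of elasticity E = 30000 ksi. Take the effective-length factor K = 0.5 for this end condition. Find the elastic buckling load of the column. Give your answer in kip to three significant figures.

Inner diameter d_i = 5.15 − 2×0.50 = 4.150 in
I = π(d_o⁴ − d_i⁴)/64 = π(5.15⁴ − 4.150⁴)/64 = 19.97 in⁴
Effective length L_e = K·L = 0.5 × 279 = 139.5 in
P_cr = π²EI / L_e² = π² × 30000×10³ × 19.97 / 139.5² = 3.038×10^5 lb

P_cr ≈ 304 kip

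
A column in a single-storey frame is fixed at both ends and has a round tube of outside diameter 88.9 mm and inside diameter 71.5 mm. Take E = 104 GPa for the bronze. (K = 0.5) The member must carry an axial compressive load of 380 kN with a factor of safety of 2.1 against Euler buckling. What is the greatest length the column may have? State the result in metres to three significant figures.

L_max ≈ 3.03 m

d_o = 88.9 mm, d_i = 71.5 mm
I = π(d_o⁴ − d_i⁴)/64 = π(88.9⁴ − 71.50⁴)/64 = 1.783×10^6 mm⁴
I = 1.783×10^-6 m⁴
Required critical load P_cr = n·P = 2.1 × 380 = 798.0 kN = 7.980×10^5 N
From P_cr = π²EI/(K·L)²:  L = (1/K)·√(π²EI/P_cr) = (1/0.5)·√(π²×1.04×10^11×1.783×10^-6/7.980×10^5)
L = 3.03 m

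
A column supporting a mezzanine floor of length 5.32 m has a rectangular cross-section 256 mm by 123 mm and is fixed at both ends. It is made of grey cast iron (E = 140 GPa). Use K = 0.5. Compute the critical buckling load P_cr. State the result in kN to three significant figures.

P_cr ≈ 7750 kN

Buckling occurs about the weak axis: I_min = h·b³/12 with b = 123 mm (the shorter side).
I_min = 256×123³/12 = 3.970×10^7 mm⁴
I = 3.970×10^7 mm⁴ = 3.970×10^-5 m⁴
Effective length L_e = K·L = 0.5 × 5.32 = 2.660 m
P_cr = π²EI / L_e² = π² × 140×10⁹ × 3.970×10^-5 / 2.660² = 7.752×10^6 N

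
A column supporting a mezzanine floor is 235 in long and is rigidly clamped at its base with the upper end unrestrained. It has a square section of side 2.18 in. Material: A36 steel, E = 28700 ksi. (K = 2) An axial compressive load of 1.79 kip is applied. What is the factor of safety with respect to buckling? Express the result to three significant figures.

I = a⁴/12 = 2.18⁴/12 = 1.882 in⁴
Effective length L_e = K·L = 2 × 235 = 470.0 in
P_cr = π²EI / L_e² = π² × 28700×10³ × 1.882 / 470.0² = 2.413×10^3 lb
Factor of safety n = P_cr / P = 2.4134 / 1.79 = 1.35

n ≈ 1.35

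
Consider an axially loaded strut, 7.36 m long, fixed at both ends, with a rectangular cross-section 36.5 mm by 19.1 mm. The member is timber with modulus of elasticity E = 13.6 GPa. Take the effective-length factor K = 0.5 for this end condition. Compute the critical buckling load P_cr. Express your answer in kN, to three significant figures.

Buckling occurs about the weak axis: I_min = h·b³/12 with b = 19.1 mm (the shorter side).
I_min = 36.5×19.1³/12 = 2.119×10^4 mm⁴
I = 2.119×10^4 mm⁴ = 2.119×10^-8 m⁴
Effective length L_e = K·L = 0.5 × 7.36 = 3.680 m
P_cr = π²EI / L_e² = π² × 13.6×10⁹ × 2.119×10^-8 / 3.680² = 210.1 N

P_cr ≈ 0.210 kN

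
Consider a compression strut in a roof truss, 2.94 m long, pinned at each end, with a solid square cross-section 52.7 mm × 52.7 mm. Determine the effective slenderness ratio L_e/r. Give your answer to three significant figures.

For a square r = a/√12 = 52.7/√12 = 15.21 mm
L_e = K·L = 1 × 2.94 m = 2.940 m = 2940.0 mm
λ = L_e / r_min = 2940.0 / 15.21 = 193

λ ≈ 193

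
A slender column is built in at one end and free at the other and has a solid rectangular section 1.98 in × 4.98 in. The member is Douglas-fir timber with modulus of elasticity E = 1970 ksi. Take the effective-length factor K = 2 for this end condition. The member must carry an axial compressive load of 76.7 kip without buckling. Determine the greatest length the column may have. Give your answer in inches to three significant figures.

Buckling occurs about the weak axis: I_min = h·b³/12 with b = 1.98 in (the shorter side).
I_min = 4.98×1.98³/12 = 3.221 in⁴
At the buckling limit P_cr = P = 7.670×10^4 lb
From P_cr = π²EI/(K·L)²:  L = (1/K)·√(π²EI/P_cr) = (1/2)·√(π²×1.97×10^6×3.221/7.670×10^4)
L = 14.3 in

L_max ≈ 14.3 in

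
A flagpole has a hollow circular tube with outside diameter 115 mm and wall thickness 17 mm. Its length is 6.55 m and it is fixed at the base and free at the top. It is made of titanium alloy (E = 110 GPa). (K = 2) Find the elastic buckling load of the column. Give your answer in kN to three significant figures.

Inner diameter d_i = 115 − 2×17 = 81.00 mm
I = π(d_o⁴ − d_i⁴)/64 = π(115⁴ − 81.00⁴)/64 = 6.472×10^6 mm⁴
I = 6.472×10^6 mm⁴ = 6.472×10^-6 m⁴
Effective length L_e = K·L = 2 × 6.55 = 13.10 m
P_cr = π²EI / L_e² = π² × 110×10⁹ × 6.472×10^-6 / 13.10² = 4.095×10^4 N

P_cr ≈ 40.9 kN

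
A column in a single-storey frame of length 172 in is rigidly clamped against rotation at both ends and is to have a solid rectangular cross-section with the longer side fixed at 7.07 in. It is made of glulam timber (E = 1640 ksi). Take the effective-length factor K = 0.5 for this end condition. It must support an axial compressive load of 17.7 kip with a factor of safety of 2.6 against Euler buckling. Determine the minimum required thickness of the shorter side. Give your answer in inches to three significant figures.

Required P_cr = n·P = 2.6 × 17.7 = 46.02 kip
L_e = K·L = 0.5 × 172 = 86.00 in
Required I = P_cr·L_e²/(π²E) = 4.602×10^4 × 86.00² / (π² × 1.64×10^6) = 21.03 in⁴
Rectangle, weak axis: I_min = h·b³/12 with h = 7.07 in fixed  ⇒  b = (12I/h)^(1/3) = 3.29 in

b ≈ 3.29 in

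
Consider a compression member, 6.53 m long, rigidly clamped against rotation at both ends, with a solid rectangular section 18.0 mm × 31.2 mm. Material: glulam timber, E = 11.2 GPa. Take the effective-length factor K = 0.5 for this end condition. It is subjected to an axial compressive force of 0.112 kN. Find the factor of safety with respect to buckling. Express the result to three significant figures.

n ≈ 1.40

Buckling occurs about the weak axis: I_min = h·b³/12 with b = 18.0 mm (the shorter side).
I_min = 31.2×18.0³/12 = 1.516×10^4 mm⁴
I = 1.516×10^4 mm⁴ = 1.516×10^-8 m⁴
Effective length L_e = K·L = 0.5 × 6.53 = 3.265 m
P_cr = π²EI / L_e² = π² × 11.2×10⁹ × 1.516×10^-8 / 3.265² = 157.2 N
Factor of safety n = P_cr / P = 0.15723 / 0.112 = 1.40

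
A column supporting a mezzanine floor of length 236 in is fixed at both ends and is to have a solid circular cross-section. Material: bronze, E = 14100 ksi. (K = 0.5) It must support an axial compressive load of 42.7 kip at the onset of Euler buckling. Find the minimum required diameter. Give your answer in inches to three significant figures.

L_e = K·L = 0.5 × 236 = 118.0 in
Required I = P_cr·L_e²/(π²E) = 4.270×10^4 × 118.0² / (π² × 1.41×10^7) = 4.272 in⁴
Solid circle: I = πd⁴/64  ⇒  d = (64I/π)^(1/4) = (64×4.272/π)^(1/4) = 3.05 in

d ≈ 3.05 in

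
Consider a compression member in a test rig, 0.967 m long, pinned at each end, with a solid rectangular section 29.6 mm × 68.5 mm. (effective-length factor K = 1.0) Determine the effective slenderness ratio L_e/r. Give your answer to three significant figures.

λ ≈ 113

Buckling occurs about the weak axis: I_min = h·b³/12 with b = 29.6 mm (the shorter side).
I_min = 68.5×29.6³/12 = 1.480×10^5 mm⁴
A = 2.028×10^3 mm²;  r_min = √(I/A) = √(1.480×10^5/2.028×10^3) = 8.545 mm
L_e = K·L = 1 × 0.967 m = 0.9670 m = 967.00 mm
λ = L_e / r_min = 967.00 / 8.545 = 113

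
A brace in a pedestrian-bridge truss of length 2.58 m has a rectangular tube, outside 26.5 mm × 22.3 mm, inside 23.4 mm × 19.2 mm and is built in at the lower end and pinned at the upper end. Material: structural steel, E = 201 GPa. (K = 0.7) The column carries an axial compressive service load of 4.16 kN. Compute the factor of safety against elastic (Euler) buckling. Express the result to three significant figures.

n ≈ 1.56

Weak-axis I_min = (h_o·b_o³ − h_i·b_i³)/12 with b_o = 22.3, b_i = 19.20 mm (shorter outer/inner sides).
I_min = (26.5×22.3³ − 23.40×19.20³)/12 = 1.069×10^4 mm⁴
I = 1.069×10^4 mm⁴ = 1.069×10^-8 m⁴
Effective length L_e = K·L = 0.7 × 2.58 = 1.806 m
P_cr = π²EI / L_e² = π² × 201×10⁹ × 1.069×10^-8 / 1.806² = 6.500×10^3 N
Factor of safety n = P_cr / P = 6.5004 / 4.16 = 1.56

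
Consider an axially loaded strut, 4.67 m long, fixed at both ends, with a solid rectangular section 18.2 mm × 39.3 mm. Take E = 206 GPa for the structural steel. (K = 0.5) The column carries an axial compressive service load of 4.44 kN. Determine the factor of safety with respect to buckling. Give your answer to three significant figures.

Buckling occurs about the weak axis: I_min = h·b³/12 with b = 18.2 mm (the shorter side).
I_min = 39.3×18.2³/12 = 1.974×10^4 mm⁴
I = 1.974×10^4 mm⁴ = 1.974×10^-8 m⁴
Effective length L_e = K·L = 0.5 × 4.67 = 2.335 m
P_cr = π²EI / L_e² = π² × 206×10⁹ × 1.974×10^-8 / 2.335² = 7.362×10^3 N
Factor of safety n = P_cr / P = 7.3624 / 4.44 = 1.66

n ≈ 1.66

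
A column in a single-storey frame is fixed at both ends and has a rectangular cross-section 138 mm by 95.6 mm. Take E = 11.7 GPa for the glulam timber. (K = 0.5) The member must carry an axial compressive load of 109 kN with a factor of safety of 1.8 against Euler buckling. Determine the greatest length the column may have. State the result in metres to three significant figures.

L_max ≈ 4.86 m

Buckling occurs about the weak axis: I_min = h·b³/12 with b = 95.6 mm (the shorter side).
I_min = 138×95.6³/12 = 1.005×10^7 mm⁴
I = 1.005×10^-5 m⁴
Required critical load P_cr = n·P = 1.8 × 109 = 196.2 kN = 1.962×10^5 N
From P_cr = π²EI/(K·L)²:  L = (1/K)·√(π²EI/P_cr) = (1/0.5)·√(π²×1.17×10^10×1.005×10^-5/1.962×10^5)
L = 4.86 m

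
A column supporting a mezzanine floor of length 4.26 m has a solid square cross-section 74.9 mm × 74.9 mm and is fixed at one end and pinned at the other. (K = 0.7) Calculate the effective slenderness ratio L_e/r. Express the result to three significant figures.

For a square r = a/√12 = 74.9/√12 = 21.62 mm
L_e = K·L = 0.7 × 4.26 m = 2.982 m = 2982.0 mm
λ = L_e / r_min = 2982.0 / 21.62 = 138

λ ≈ 138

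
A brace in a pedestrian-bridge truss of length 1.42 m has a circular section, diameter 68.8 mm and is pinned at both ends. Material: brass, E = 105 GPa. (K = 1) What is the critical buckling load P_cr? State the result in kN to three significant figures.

I = πd⁴/64 = π×68.8⁴/64 = 1.100×10^6 mm⁴
I = 1.100×10^6 mm⁴ = 1.100×10^-6 m⁴
Effective length L_e = K·L = 1 × 1.42 = 1.420 m
P_cr = π²EI / L_e² = π² × 105×10⁹ × 1.100×10^-6 / 1.420² = 5.652×10^5 N

P_cr ≈ 565 kN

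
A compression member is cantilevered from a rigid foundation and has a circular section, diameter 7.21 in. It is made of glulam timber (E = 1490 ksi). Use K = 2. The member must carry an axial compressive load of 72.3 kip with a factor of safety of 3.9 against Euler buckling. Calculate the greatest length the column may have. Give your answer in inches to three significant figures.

L_max ≈ 41.6 in

I = πd⁴/64 = π×7.21⁴/64 = 132.7 in⁴
Required critical load P_cr = n·P = 3.9 × 72.3 = 282.0 kip = 2.820×10^5 lb
From P_cr = π²EI/(K·L)²:  L = (1/K)·√(π²EI/P_cr) = (1/2)·√(π²×1.49×10^6×132.7/2.820×10^5)
L = 41.6 in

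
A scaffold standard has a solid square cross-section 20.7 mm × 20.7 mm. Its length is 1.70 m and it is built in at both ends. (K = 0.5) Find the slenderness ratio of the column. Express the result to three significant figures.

For a square r = a/√12 = 20.7/√12 = 5.976 mm
L_e = K·L = 0.5 × 1.70 m = 0.8500 m = 850.00 mm
λ = L_e / r_min = 850.00 / 5.976 = 142

λ ≈ 142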